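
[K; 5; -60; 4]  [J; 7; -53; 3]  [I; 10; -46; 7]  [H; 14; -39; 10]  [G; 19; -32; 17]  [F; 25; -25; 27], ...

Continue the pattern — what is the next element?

Letter goes K, J, I, H, G, F → E (letters move back 1 place in the alphabet).
Second value: differences are 2, 3, 4, … (increasing by 1 each time), so 5, 7, 10, 14, 19, 25 → 32.
Third value — +7 each step: -60, -53, -46, -39, -32, -25 → -18.
Fourth value: 4, 3, 7, 10, 17, 27 → 44 (each term is the sum of the two before it).
So the next element is [E; 32; -18; 44].

[E; 32; -18; 44]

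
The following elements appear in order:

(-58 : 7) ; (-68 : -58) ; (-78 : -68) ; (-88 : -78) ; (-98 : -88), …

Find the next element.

First coordinate goes -58, -68, -78, -88, -98 → -108 (−10 each step).
Second coordinate: always the previous value of the first coordinate, so 7, -58, -68, -78, -88 → -98.
So the next element is (-108 : -98).

(-108 : -98)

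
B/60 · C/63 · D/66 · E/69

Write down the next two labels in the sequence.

Letter: B, C, D, E → F → G (letters move forward 1 place in the alphabet).
Second component: +3 each step, so 60, 63, 66, 69 → 72 → 75.
Putting the parts together: F/72 and then G/75.

F/72 then G/75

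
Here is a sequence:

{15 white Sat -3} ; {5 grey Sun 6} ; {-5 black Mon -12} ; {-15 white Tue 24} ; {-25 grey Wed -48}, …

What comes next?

{-35 black Thu 96}

For the first part, −10 each step: 15, 5, -5, -15, -25 → -35.
For the shade, repeats white → grey → black: white, grey, black, white, grey → black.
Day: Sat, Sun, Mon, Tue, Wed → Thu (runs through the weekdays Mon→Sun).
For the fourth part, ×(-2) each step: -3, 6, -12, 24, -48 → 96.
Putting it together: {-35 black Thu 96}.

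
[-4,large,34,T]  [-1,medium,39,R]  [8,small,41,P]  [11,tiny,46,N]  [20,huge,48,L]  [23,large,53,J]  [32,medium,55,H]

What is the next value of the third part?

60

Third part: alternating steps +5, +2, +5, +2, …, so 34, 39, 41, 46, 48, 53, 55 → 60.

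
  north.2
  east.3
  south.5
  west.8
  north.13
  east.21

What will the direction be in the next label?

Direction: repeats north → east → south → west, so north, east, south, west, north, east → south.

south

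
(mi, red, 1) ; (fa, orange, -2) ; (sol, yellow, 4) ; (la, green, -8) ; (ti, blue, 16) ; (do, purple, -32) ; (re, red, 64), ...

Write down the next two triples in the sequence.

(mi, orange, -128), (fa, yellow, 256)

Note: runs through the solfège scale do→ti, so mi, fa, sol, la, ti, do, re → mi → fa.
Colour: repeats red → orange → yellow → green → blue → purple; red, orange, yellow, green, blue, purple, red → orange → yellow.
For the third entry, ×(-2) each step: 1, -2, 4, -8, 16, -32, 64 → -128 → 256.
Putting the parts together: (mi, orange, -128) and then (fa, yellow, 256).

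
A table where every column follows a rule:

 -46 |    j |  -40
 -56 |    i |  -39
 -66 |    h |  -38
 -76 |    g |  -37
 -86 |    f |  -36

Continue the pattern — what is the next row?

-96  e  -35

First component goes -46, -56, -66, -76, -86 → -96 (−10 each step).
Letter goes j, i, h, g, f → e (letters move back 1 place in the alphabet).
Third component: +1 each step, so -40, -39, -38, -37, -36 → -35.
Combining the parts gives -96  e  -35.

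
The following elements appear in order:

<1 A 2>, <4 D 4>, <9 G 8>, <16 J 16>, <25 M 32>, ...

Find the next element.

<36 P 64>

First entry goes 1, 4, 9, 16, 25 → 36 (perfect squares: 1², 2², 3², …).
Letter — letters move forward 3 places in the alphabet: A, D, G, J, M → P.
Third entry: 2, 4, 8, 16, 32 → 64 (×2 each step).
Combining the parts gives <36 P 64>.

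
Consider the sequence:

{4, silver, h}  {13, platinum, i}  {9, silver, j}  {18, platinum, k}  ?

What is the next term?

First component goes 4, 13, 9, 18 → 14 (alternating steps +9, −4, +9, −4, …).
Metal: silver, platinum, silver, platinum → silver (alternates silver ↔ platinum).
Letter: letters move forward 1 place in the alphabet, so h, i, j, k → l.
Combining the parts gives {14, silver, l}.

{14, silver, l}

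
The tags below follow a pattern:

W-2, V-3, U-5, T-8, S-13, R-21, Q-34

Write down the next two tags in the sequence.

For the letter, letters move back 1 place in the alphabet: W, V, U, T, S, R, Q → P → O.
Second component: each term is the sum of the two before it, so 2, 3, 5, 8, 13, 21, 34 → 55 → 89.
Putting the parts together: P-55 and then O-89.

P-55 then O-89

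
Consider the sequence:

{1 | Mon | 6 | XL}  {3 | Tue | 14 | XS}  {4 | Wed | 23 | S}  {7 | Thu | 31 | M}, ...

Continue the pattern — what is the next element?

{11 | Fri | 40 | L}

For the first entry, each term is the sum of the two before it: 1, 3, 4, 7 → 11.
Day goes Mon, Tue, Wed, Thu → Fri (runs through the weekdays Mon→Sun).
Third entry — alternating steps +8, +9, +8, +9, …: 6, 14, 23, 31 → 40.
Size — runs through clothing sizes XS→XL: XL, XS, S, M → L.
Putting it together: {11 | Fri | 40 | L}.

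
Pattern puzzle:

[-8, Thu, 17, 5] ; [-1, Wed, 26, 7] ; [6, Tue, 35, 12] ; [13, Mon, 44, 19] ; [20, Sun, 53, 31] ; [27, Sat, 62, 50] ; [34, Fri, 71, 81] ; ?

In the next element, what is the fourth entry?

131

For the first entry, +7 each step: -8, -1, 6, 13, 20, 27, 34 → 41.
Day: runs backward through the weekdays Mon→Sun, so Thu, Wed, Tue, Mon, Sun, Sat, Fri → Thu.
Third entry goes 17, 26, 35, 44, 53, 62, 71 → 80 (+9 each step).
Fourth entry: 5, 7, 12, 19, 31, 50, 81 → 131 (each term is the sum of the two before it).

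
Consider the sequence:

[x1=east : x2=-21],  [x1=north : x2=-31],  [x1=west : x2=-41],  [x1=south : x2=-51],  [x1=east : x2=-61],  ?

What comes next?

[x1=north : x2=-71]

X1: repeats east → north → west → south; east, north, west, south, east → north.
For the x2, −10 each step: -21, -31, -41, -51, -61 → -71.
Combining the parts gives [x1=north : x2=-71].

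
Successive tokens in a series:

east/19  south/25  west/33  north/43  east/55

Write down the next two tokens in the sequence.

south/69 then west/85

Direction: east, south, west, north, east → south → west (repeats east → south → west → north).
Second component: 19, 25, 33, 43, 55 → 69 → 85 (differences are 6, 8, 10, … (increasing by 2 each time)).
So the next two tokens are south/69 and west/85.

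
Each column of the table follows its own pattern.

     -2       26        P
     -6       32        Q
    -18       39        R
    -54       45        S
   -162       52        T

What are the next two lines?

First component: -2, -6, -18, -54, -162 → -486 → -1458 (×3 each step).
Second component — alternating steps +6, +7, +6, +7, …: 26, 32, 39, 45, 52 → 58 → 65.
Letter: P, Q, R, S, T → U → V (letters move forward 1 place in the alphabet).
So the next two lines are -486  58  U and -1458  65  V.

-486  58  U; -1458  65  V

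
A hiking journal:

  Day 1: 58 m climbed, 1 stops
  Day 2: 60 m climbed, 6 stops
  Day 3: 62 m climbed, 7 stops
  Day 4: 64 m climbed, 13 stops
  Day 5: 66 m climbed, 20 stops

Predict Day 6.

68 m climbed, 33 stops

M climbed — +2 each step: 58, 60, 62, 64, 66 → 68.
Stops: 1, 6, 7, 13, 20 → 33 (each term is the sum of the two before it).
Putting it together: 68 m climbed, 33 stops.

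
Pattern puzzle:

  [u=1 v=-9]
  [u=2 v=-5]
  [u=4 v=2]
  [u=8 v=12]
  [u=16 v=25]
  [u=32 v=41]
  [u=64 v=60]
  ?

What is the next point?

U: 1, 2, 4, 8, 16, 32, 64 → 128 (×2 each step).
V goes -9, -5, 2, 12, 25, 41, 60 → 82 (differences are 4, 7, 10, … (increasing by 3 each time)).
Putting it together: [u=128 v=82].

[u=128 v=82]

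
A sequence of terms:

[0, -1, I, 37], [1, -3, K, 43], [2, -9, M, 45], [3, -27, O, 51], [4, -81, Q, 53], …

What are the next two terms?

[5, -243, S, 59], [6, -729, U, 61]

First entry: 0, 1, 2, 3, 4 → 5 → 6 (+1 each step).
Second entry — ×3 each step: -1, -3, -9, -27, -81 → -243 → -729.
Letter — letters move forward 2 places in the alphabet: I, K, M, O, Q → S → U.
Fourth entry: alternating steps +6, +2, +6, +2, …, so 37, 43, 45, 51, 53 → 59 → 61.
Putting the parts together: [5, -243, S, 59] and then [6, -729, U, 61].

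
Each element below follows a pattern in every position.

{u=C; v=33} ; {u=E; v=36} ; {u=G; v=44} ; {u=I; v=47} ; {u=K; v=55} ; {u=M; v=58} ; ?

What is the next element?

For the u, letters move forward 2 places in the alphabet: C, E, G, I, K, M → O.
V — alternating steps +3, +8, +3, +8, …: 33, 36, 44, 47, 55, 58 → 66.
Combining the parts gives {u=O; v=66}.

{u=O; v=66}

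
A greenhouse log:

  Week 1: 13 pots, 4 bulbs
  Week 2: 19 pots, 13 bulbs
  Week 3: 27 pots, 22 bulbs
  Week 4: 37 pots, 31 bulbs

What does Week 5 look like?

Pots: differences are 6, 8, 10, … (increasing by 2 each time); 13, 19, 27, 37 → 49.
Bulbs goes 4, 13, 22, 31 → 40 (+9 each step).
Putting it together: 49 pots, 40 bulbs.

49 pots, 40 bulbs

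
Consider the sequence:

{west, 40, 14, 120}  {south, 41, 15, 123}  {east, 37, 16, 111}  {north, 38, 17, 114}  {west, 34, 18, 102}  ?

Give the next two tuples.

For the direction, repeats west → south → east → north: west, south, east, north, west → south → east.
Second coordinate: alternating steps +1, −4, +1, −4, …; 40, 41, 37, 38, 34 → 35 → 31.
Third coordinate: 14, 15, 16, 17, 18 → 19 → 20 (+1 each step).
Fourth coordinate: always 3 × the second coordinate; 120, 123, 111, 114, 102 → 105 → 93.
So the next two tuples are {south, 35, 19, 105} and {east, 31, 20, 93}.

{south, 35, 19, 105}, {east, 31, 20, 93}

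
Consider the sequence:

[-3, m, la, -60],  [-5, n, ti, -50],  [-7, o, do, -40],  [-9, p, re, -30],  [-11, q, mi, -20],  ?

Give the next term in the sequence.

For the first entry, −2 each step: -3, -5, -7, -9, -11 → -13.
Letter — letters move forward 1 place in the alphabet: m, n, o, p, q → r.
Note goes la, ti, do, re, mi → fa (runs through the solfège scale do→ti).
Fourth entry: +10 each step, so -60, -50, -40, -30, -20 → -10.
Combining the parts gives [-13, r, fa, -10].

[-13, r, fa, -10]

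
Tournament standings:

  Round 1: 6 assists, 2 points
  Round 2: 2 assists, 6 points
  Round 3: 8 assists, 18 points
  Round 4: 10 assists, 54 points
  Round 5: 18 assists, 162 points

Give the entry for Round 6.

28 assists, 486 points

Assists goes 6, 2, 8, 10, 18 → 28 (each term is the sum of the two before it).
For the points, ×3 each step: 2, 6, 18, 54, 162 → 486.
Putting it together: 28 assists, 486 points.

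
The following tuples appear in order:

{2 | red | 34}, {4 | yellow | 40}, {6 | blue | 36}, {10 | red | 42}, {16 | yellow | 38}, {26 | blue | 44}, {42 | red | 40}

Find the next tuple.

For the first part, each term is the sum of the two before it: 2, 4, 6, 10, 16, 26, 42 → 68.
Colour — repeats red → yellow → blue: red, yellow, blue, red, yellow, blue, red → yellow.
Third part: 34, 40, 36, 42, 38, 44, 40 → 46 (alternating steps +6, −4, +6, −4, …).
So the next tuple is {68 | yellow | 46}.

{68 | yellow | 46}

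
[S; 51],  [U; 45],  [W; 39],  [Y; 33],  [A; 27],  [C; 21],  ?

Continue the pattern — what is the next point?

[E; 15]

Letter: letters move forward 2 places in the alphabet, wrapping Z→A, so S, U, W, Y, A, C → E.
For the second part, −6 each step: 51, 45, 39, 33, 27, 21 → 15.
Combining the parts gives [E; 15].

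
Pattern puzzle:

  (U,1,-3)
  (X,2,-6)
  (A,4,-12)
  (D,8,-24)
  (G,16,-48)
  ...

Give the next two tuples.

For the letter, letters move forward 3 places in the alphabet, wrapping Z→A: U, X, A, D, G → J → M.
Second component: ×2 each step, so 1, 2, 4, 8, 16 → 32 → 64.
Third component goes -3, -6, -12, -24, -48 → -96 → -192 (×2 each step).
So the next two tuples are (J,32,-96) and (M,64,-192).

(J,32,-96), (M,64,-192)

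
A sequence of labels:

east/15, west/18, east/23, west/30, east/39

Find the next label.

west/50

Direction: alternates east ↔ west; east, west, east, west, east → west.
Second component — differences are 3, 5, 7, … (increasing by 2 each time): 15, 18, 23, 30, 39 → 50.
So the next label is west/50.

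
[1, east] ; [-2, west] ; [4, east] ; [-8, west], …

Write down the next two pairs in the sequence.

[16, east], [-32, west]

First slot goes 1, -2, 4, -8 → 16 → -32 (×(-2) each step).
Direction goes east, west, east, west → east → west (alternates east ↔ west).
Putting the parts together: [16, east] and then [-32, west].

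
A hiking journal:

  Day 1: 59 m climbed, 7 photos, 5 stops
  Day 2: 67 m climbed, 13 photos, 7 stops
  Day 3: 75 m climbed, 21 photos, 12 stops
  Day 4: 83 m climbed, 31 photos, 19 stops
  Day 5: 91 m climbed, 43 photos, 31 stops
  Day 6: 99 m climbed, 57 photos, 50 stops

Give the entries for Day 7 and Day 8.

M climbed: 59, 67, 75, 83, 91, 99 → 107 → 115 (+8 each step).
Photos: 7, 13, 21, 31, 43, 57 → 73 → 91 (differences are 6, 8, 10, … (increasing by 2 each time)).
Stops goes 5, 7, 12, 19, 31, 50 → 81 → 131 (each term is the sum of the two before it).
Putting the parts together: 107 m climbed, 73 photos, 81 stops and then 115 m climbed, 91 photos, 131 stops.

107 m climbed, 73 photos, 81 stops; 115 m climbed, 91 photos, 131 stops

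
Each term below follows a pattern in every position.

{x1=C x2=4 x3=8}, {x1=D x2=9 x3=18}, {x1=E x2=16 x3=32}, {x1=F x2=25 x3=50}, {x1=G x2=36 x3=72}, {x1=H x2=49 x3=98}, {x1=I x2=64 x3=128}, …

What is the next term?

{x1=J x2=81 x3=162}

X1: letters move forward 1 place in the alphabet; C, D, E, F, G, H, I → J.
X2 — perfect squares: 2², 3², 4², …: 4, 9, 16, 25, 36, 49, 64 → 81.
X3: 8, 18, 32, 50, 72, 98, 128 → 162 (always 2 × the x2).
Putting it together: {x1=J x2=81 x3=162}.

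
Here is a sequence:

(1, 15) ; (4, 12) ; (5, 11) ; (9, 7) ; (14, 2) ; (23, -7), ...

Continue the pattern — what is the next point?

First component: 1, 4, 5, 9, 14, 23 → 37 (each term is the sum of the two before it).
For the second component, together with the first component always sums to 16: 15, 12, 11, 7, 2, -7 → -21.
So the next point is (37, -21).

(37, -21)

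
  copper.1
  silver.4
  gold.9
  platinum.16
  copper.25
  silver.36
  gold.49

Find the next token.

Metal: repeats copper → silver → gold → platinum; copper, silver, gold, platinum, copper, silver, gold → platinum.
Second component goes 1, 4, 9, 16, 25, 36, 49 → 64 (perfect squares: 1², 2², 3², …).
Combining the parts gives platinum.64.

platinum.64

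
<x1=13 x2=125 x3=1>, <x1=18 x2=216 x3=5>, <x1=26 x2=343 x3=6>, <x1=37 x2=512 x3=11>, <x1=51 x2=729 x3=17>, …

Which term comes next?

X1: differences are 5, 8, 11, … (increasing by 3 each time); 13, 18, 26, 37, 51 → 68.
For the x2, perfect cubes: 5³, 6³, 7³, …: 125, 216, 343, 512, 729 → 1000.
X3: each term is the sum of the two before it; 1, 5, 6, 11, 17 → 28.
So the next term is <x1=68 x2=1000 x3=28>.

<x1=68 x2=1000 x3=28>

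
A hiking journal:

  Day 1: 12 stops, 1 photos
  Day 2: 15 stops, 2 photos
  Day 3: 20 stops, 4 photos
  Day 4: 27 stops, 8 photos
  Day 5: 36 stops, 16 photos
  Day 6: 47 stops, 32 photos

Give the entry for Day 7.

60 stops, 64 photos

Stops — differences are 3, 5, 7, … (increasing by 2 each time): 12, 15, 20, 27, 36, 47 → 60.
Photos: ×2 each step, so 1, 2, 4, 8, 16, 32 → 64.
So the next row is 60 stops, 64 photos.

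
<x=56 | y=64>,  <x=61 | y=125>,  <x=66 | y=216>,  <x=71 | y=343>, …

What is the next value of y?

512

For the y, perfect cubes: 4³, 5³, 6³, …: 64, 125, 216, 343 → 512.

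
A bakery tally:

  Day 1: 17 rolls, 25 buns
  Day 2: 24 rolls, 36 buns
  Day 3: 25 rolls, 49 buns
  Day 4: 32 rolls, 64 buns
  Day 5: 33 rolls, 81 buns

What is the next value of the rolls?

40

For the rolls, alternating steps +7, +1, +7, +1, …: 17, 24, 25, 32, 33 → 40.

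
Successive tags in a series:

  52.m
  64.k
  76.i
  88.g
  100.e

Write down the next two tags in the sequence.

First component: 52, 64, 76, 88, 100 → 112 → 124 (+12 each step).
Letter goes m, k, i, g, e → c → a (letters move back 2 places in the alphabet).
So the next two tags are 112.c and 124.a.

112.c then 124.a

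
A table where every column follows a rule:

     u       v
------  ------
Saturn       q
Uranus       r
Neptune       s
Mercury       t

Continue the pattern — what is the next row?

For the column u, runs through the planets Mercury→Neptune: Saturn, Uranus, Neptune, Mercury → Venus.
Column v: letters move forward 1 place in the alphabet, so q, r, s, t → u.
So the next row is Venus  u.

Venus  u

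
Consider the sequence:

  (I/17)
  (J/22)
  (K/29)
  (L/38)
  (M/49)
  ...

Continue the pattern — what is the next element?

(N/62)

Letter: letters move forward 1 place in the alphabet, so I, J, K, L, M → N.
Second value: differences are 5, 7, 9, … (increasing by 2 each time), so 17, 22, 29, 38, 49 → 62.
Combining the parts gives (N/62).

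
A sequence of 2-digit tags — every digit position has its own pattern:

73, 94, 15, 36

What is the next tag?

First digit: 7, 9, 1, 3 → 5 (+2 each step, mod 10).
Second digit — +1 each step, mod 10: 3, 4, 5, 6 → 7.
Combining the parts gives 57.

57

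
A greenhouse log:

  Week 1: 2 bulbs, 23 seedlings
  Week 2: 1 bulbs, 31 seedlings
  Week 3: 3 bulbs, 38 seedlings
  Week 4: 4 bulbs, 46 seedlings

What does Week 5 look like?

Bulbs: each term is the sum of the two before it, so 2, 1, 3, 4 → 7.
Seedlings — alternating steps +8, +7, +8, +7, …: 23, 31, 38, 46 → 53.
So the next line is 7 bulbs, 53 seedlings.

7 bulbs, 53 seedlings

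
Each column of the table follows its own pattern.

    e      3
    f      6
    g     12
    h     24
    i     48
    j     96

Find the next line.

k  192

Letter: e, f, g, h, i, j → k (letters move forward 1 place in the alphabet).
Second component: ×2 each step, so 3, 6, 12, 24, 48, 96 → 192.
So the next line is k  192.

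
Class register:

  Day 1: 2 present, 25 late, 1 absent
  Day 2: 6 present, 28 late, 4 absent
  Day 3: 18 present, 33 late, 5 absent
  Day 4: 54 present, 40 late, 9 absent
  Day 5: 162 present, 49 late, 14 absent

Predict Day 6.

486 present, 60 late, 23 absent

Present — ×3 each step: 2, 6, 18, 54, 162 → 486.
Late: differences are 3, 5, 7, … (increasing by 2 each time); 25, 28, 33, 40, 49 → 60.
Absent: each term is the sum of the two before it, so 1, 4, 5, 9, 14 → 23.
Putting it together: 486 present, 60 late, 23 absent.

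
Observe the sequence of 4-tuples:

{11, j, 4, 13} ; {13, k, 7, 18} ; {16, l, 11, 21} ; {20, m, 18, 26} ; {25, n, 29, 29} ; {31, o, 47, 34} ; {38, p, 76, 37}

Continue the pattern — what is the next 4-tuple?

First value: differences are 2, 3, 4, … (increasing by 1 each time), so 11, 13, 16, 20, 25, 31, 38 → 46.
Letter: letters move forward 1 place in the alphabet; j, k, l, m, n, o, p → q.
Third value: each term is the sum of the two before it; 4, 7, 11, 18, 29, 47, 76 → 123.
Fourth value: alternating steps +5, +3, +5, +3, …, so 13, 18, 21, 26, 29, 34, 37 → 42.
Putting it together: {46, q, 123, 42}.

{46, q, 123, 42}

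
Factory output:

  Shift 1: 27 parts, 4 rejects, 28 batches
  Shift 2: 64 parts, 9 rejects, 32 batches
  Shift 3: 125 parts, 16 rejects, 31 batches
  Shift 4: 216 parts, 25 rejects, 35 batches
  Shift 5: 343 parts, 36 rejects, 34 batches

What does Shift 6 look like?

512 parts, 49 rejects, 38 batches

For the parts, perfect cubes: 3³, 4³, 5³, …: 27, 64, 125, 216, 343 → 512.
Rejects goes 4, 9, 16, 25, 36 → 49 (perfect squares: 2², 3², 4², …).
Batches goes 28, 32, 31, 35, 34 → 38 (alternating steps +4, −1, +4, −1, …).
Putting it together: 512 parts, 49 rejects, 38 batches.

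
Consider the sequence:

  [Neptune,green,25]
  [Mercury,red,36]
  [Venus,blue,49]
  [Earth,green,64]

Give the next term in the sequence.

[Mars,red,81]

Planet — runs through the planets Mercury→Neptune: Neptune, Mercury, Venus, Earth → Mars.
Colour goes green, red, blue, green → red (repeats green → red → blue).
Third entry: 25, 36, 49, 64 → 81 (perfect squares: 5², 6², 7², …).
So the next term is [Mars,red,81].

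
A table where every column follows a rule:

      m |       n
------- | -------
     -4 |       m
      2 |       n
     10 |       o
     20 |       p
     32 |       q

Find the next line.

46  r

Column m: -4, 2, 10, 20, 32 → 46 (differences are 6, 8, 10, … (increasing by 2 each time)).
Column n: letters move forward 1 place in the alphabet; m, n, o, p, q → r.
So the next line is 46  r.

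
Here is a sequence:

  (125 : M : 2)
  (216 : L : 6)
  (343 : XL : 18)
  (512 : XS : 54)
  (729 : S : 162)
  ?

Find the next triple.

First entry: perfect cubes: 5³, 6³, 7³, …, so 125, 216, 343, 512, 729 → 1000.
Size: runs through clothing sizes XS→XL; M, L, XL, XS, S → M.
Third entry: ×3 each step, so 2, 6, 18, 54, 162 → 486.
Putting it together: (1000 : M : 486).

(1000 : M : 486)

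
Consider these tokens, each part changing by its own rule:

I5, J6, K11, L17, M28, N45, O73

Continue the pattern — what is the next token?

For the letter, letters move forward 1 place in the alphabet: I, J, K, L, M, N, O → P.
Second component: 5, 6, 11, 17, 28, 45, 73 → 118 (each term is the sum of the two before it).
Combining the parts gives P118.

P118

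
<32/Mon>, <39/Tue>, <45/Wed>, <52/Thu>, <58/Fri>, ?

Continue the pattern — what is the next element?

<65/Sat>

For the first slot, alternating steps +7, +6, +7, +6, …: 32, 39, 45, 52, 58 → 65.
Day: Mon, Tue, Wed, Thu, Fri → Sat (runs through the weekdays Mon→Sun).
Putting it together: <65/Sat>.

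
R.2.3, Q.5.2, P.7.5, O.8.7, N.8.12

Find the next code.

M.7.19

Letter — letters move back 1 place in the alphabet: R, Q, P, O, N → M.
Second component — differences are 3, 2, 1, … (decreasing by 1 each time): 2, 5, 7, 8, 8 → 7.
Third component: each term is the sum of the two before it, so 3, 2, 5, 7, 12 → 19.
Putting it together: M.7.19.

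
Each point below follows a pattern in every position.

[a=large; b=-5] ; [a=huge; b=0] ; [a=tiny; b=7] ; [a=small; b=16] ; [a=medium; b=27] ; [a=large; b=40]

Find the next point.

[a=huge; b=55]

A: large, huge, tiny, small, medium, large → huge (repeats large → huge → tiny → small → medium).
B: differences are 5, 7, 9, … (increasing by 2 each time); -5, 0, 7, 16, 27, 40 → 55.
Putting it together: [a=huge; b=55].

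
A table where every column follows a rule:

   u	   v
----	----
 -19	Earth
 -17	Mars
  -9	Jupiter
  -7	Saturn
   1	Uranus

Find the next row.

3  Neptune

Column u goes -19, -17, -9, -7, 1 → 3 (alternating steps +2, +8, +2, +8, …).
Column v: runs through the planets Mercury→Neptune, so Earth, Mars, Jupiter, Saturn, Uranus → Neptune.
Putting it together: 3  Neptune.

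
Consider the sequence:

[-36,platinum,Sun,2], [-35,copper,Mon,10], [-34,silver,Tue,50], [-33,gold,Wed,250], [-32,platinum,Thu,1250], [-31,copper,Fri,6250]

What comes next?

For the first coordinate, +1 each step: -36, -35, -34, -33, -32, -31 → -30.
Metal: repeats platinum → copper → silver → gold, so platinum, copper, silver, gold, platinum, copper → silver.
Day goes Sun, Mon, Tue, Wed, Thu, Fri → Sat (runs through the weekdays Mon→Sun).
Fourth coordinate: 2, 10, 50, 250, 1250, 6250 → 31250 (×5 each step).
Combining the parts gives [-30,silver,Sat,31250].

[-30,silver,Sat,31250]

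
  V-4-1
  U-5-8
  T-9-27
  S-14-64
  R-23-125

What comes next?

Q-37-216

For the letter, letters move back 1 place in the alphabet: V, U, T, S, R → Q.
Second component: each term is the sum of the two before it; 4, 5, 9, 14, 23 → 37.
Third component goes 1, 8, 27, 64, 125 → 216 (perfect cubes: 1³, 2³, 3³, …).
Putting it together: Q-37-216.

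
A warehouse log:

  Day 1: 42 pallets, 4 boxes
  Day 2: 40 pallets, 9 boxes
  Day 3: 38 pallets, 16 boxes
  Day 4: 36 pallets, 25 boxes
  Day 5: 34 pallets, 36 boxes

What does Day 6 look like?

Pallets: −2 each step; 42, 40, 38, 36, 34 → 32.
Boxes goes 4, 9, 16, 25, 36 → 49 (perfect squares: 2², 3², 4², …).
So the next line is 32 pallets, 49 boxes.

32 pallets, 49 boxes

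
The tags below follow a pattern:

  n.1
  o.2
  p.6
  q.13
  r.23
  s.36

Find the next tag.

t.52

Letter goes n, o, p, q, r, s → t (letters move forward 1 place in the alphabet).
For the second component, differences are 1, 4, 7, … (increasing by 3 each time): 1, 2, 6, 13, 23, 36 → 52.
Putting it together: t.52.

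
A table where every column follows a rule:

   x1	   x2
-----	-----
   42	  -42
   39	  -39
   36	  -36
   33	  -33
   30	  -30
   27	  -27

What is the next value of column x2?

-24

Column x1: −3 each step; 42, 39, 36, 33, 30, 27 → 24.
Column x2 — always the negative of the column x1: -42, -39, -36, -33, -30, -27 → -24.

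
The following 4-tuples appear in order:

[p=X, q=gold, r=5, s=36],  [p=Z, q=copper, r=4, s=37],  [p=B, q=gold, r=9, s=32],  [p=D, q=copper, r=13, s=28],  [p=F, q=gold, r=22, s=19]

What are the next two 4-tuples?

P: letters move forward 2 places in the alphabet, wrapping Z→A; X, Z, B, D, F → H → J.
For the q, alternates gold ↔ copper: gold, copper, gold, copper, gold → copper → gold.
R: 5, 4, 9, 13, 22 → 35 → 57 (each term is the sum of the two before it).
S — together with the r always sums to 41: 36, 37, 32, 28, 19 → 6 → -16.
So the next two 4-tuples are [p=H, q=copper, r=35, s=6] and [p=J, q=gold, r=57, s=-16].

[p=H, q=copper, r=35, s=6], [p=J, q=gold, r=57, s=-16]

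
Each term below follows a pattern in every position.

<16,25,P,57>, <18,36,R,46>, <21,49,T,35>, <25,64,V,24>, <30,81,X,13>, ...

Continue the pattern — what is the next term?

First part: differences are 2, 3, 4, … (increasing by 1 each time), so 16, 18, 21, 25, 30 → 36.
Second part goes 25, 36, 49, 64, 81 → 100 (perfect squares: 5², 6², 7², …).
For the letter, letters move forward 2 places in the alphabet: P, R, T, V, X → Z.
Fourth part: −11 each step; 57, 46, 35, 24, 13 → 2.
So the next term is <36,100,Z,2>.

<36,100,Z,2>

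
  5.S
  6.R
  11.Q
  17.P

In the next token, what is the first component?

For the first component, each term is the sum of the two before it: 5, 6, 11, 17 → 28.

28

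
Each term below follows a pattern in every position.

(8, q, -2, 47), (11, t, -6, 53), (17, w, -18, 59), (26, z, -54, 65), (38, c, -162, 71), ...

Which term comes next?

First entry: differences are 3, 6, 9, … (increasing by 3 each time), so 8, 11, 17, 26, 38 → 53.
For the letter, letters move forward 3 places in the alphabet, wrapping Z→A: q, t, w, z, c → f.
Third entry goes -2, -6, -18, -54, -162 → -486 (×3 each step).
Fourth entry — +6 each step: 47, 53, 59, 65, 71 → 77.
Combining the parts gives (53, f, -486, 77).

(53, f, -486, 77)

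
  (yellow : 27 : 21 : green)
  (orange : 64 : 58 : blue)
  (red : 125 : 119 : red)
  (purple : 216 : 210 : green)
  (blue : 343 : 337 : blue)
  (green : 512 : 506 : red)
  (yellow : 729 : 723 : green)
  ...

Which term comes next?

First colour: yellow, orange, red, purple, blue, green, yellow → orange (repeats yellow → orange → red → purple → blue → green).
Second slot goes 27, 64, 125, 216, 343, 512, 729 → 1000 (perfect cubes: 3³, 4³, 5³, …).
Third slot goes 21, 58, 119, 210, 337, 506, 723 → 994 (always 6 less than the second slot).
For the second colour, repeats green → blue → red: green, blue, red, green, blue, red, green → blue.
So the next term is (orange : 1000 : 994 : blue).

(orange : 1000 : 994 : blue)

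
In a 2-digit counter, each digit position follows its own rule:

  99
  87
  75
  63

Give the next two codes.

51, 49

First digit — −1 each step, mod 10: 9, 8, 7, 6 → 5 → 4.
Second digit — −2 each step, mod 10: 9, 7, 5, 3 → 1 → 9.
So the next two codes are 51 and 49.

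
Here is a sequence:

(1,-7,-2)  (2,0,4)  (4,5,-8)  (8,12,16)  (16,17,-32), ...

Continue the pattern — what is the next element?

First part: 1, 2, 4, 8, 16 → 32 (×2 each step).
Second part: alternating steps +7, +5, +7, +5, …, so -7, 0, 5, 12, 17 → 24.
Third part: ×(-2) each step; -2, 4, -8, 16, -32 → 64.
So the next element is (32,24,64).

(32,24,64)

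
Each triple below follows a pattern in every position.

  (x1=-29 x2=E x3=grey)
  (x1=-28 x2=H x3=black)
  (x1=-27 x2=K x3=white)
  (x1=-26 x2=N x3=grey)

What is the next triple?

(x1=-25 x2=Q x3=black)

For the x1, +1 each step: -29, -28, -27, -26 → -25.
X2: letters move forward 3 places in the alphabet, so E, H, K, N → Q.
X3: repeats grey → black → white, so grey, black, white, grey → black.
Combining the parts gives (x1=-25 x2=Q x3=black).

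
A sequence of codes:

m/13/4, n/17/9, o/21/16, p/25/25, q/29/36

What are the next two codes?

r/33/49, s/37/64

Letter — letters move forward 1 place in the alphabet: m, n, o, p, q → r → s.
Second component goes 13, 17, 21, 25, 29 → 33 → 37 (+4 each step).
Third component: 4, 9, 16, 25, 36 → 49 → 64 (perfect squares: 2², 3², 4², …).
So the next two codes are r/33/49 and s/37/64.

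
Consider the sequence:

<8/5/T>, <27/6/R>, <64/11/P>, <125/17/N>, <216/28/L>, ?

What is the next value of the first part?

First part — perfect cubes: 2³, 3³, 4³, …: 8, 27, 64, 125, 216 → 343.

343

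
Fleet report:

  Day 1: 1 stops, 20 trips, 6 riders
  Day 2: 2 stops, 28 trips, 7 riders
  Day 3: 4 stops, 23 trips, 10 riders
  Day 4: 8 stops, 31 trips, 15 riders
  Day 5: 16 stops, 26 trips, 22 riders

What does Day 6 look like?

32 stops, 34 trips, 31 riders

Stops — ×2 each step: 1, 2, 4, 8, 16 → 32.
Trips: alternating steps +8, −5, +8, −5, …; 20, 28, 23, 31, 26 → 34.
Riders: 6, 7, 10, 15, 22 → 31 (differences are 1, 3, 5, … (increasing by 2 each time)).
So the next row is 32 stops, 34 trips, 31 riders.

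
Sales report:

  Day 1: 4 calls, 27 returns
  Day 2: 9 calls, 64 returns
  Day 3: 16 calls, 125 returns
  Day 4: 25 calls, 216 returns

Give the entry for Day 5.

Calls goes 4, 9, 16, 25 → 36 (differences are 5, 7, 9, … (increasing by 2 each time)).
Returns goes 27, 64, 125, 216 → 343 (perfect cubes: 3³, 4³, 5³, …).
Putting it together: 36 calls, 343 returns.

36 calls, 343 returns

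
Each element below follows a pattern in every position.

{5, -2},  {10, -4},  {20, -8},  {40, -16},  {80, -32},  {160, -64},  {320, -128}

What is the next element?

First entry: ×2 each step; 5, 10, 20, 40, 80, 160, 320 → 640.
Second entry: -2, -4, -8, -16, -32, -64, -128 → -256 (×2 each step).
So the next element is {640, -256}.

{640, -256}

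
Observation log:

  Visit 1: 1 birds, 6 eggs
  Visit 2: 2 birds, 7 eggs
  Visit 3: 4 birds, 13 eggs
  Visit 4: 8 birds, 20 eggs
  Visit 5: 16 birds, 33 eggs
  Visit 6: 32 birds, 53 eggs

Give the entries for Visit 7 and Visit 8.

Birds: 1, 2, 4, 8, 16, 32 → 64 → 128 (×2 each step).
Eggs: each term is the sum of the two before it, so 6, 7, 13, 20, 33, 53 → 86 → 139.
Putting the parts together: 64 birds, 86 eggs and then 128 birds, 139 eggs.

64 birds, 86 eggs; 128 birds, 139 eggs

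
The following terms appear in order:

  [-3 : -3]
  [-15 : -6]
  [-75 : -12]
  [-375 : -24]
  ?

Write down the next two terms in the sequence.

[-1875 : -48], [-9375 : -96]

First slot — ×5 each step: -3, -15, -75, -375 → -1875 → -9375.
Second slot goes -3, -6, -12, -24 → -48 → -96 (×2 each step).
Putting the parts together: [-1875 : -48] and then [-9375 : -96].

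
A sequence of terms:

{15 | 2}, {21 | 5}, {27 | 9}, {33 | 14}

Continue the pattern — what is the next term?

First entry: +6 each step, so 15, 21, 27, 33 → 39.
Second entry goes 2, 5, 9, 14 → 20 (differences are 3, 4, 5, … (increasing by 1 each time)).
Putting it together: {39 | 20}.

{39 | 20}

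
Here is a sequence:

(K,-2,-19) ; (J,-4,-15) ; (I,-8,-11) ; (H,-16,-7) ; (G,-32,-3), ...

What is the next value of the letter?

F

Letter goes K, J, I, H, G → F (letters move back 1 place in the alphabet).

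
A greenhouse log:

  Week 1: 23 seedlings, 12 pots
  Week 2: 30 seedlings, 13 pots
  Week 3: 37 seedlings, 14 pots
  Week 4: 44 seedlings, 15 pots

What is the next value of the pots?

16

Seedlings: 23, 30, 37, 44 → 51 (+7 each step).
Pots: 12, 13, 14, 15 → 16 (+1 each step).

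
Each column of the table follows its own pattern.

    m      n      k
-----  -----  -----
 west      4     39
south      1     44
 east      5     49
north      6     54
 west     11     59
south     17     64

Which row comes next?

east  28  69

Column m: repeats west → south → east → north, so west, south, east, north, west, south → east.
Column n: each term is the sum of the two before it; 4, 1, 5, 6, 11, 17 → 28.
Column k: 39, 44, 49, 54, 59, 64 → 69 (+5 each step).
Putting it together: east  28  69.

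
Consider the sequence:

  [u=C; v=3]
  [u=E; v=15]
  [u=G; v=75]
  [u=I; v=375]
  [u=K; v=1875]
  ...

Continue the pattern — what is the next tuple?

[u=M; v=9375]

U: letters move forward 2 places in the alphabet; C, E, G, I, K → M.
V: 3, 15, 75, 375, 1875 → 9375 (×5 each step).
Putting it together: [u=M; v=9375].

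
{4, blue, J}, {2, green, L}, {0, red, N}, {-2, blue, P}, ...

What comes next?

{-4, green, R}

First entry — −2 each step: 4, 2, 0, -2 → -4.
Colour: repeats blue → green → red; blue, green, red, blue → green.
Letter goes J, L, N, P → R (letters move forward 2 places in the alphabet).
Putting it together: {-4, green, R}.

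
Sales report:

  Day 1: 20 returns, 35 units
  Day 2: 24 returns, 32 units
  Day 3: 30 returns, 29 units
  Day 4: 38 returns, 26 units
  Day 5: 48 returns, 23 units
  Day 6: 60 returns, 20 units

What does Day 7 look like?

74 returns, 17 units

Returns: differences are 4, 6, 8, … (increasing by 2 each time); 20, 24, 30, 38, 48, 60 → 74.
Units: −3 each step, so 35, 32, 29, 26, 23, 20 → 17.
So the next row is 74 returns, 17 units.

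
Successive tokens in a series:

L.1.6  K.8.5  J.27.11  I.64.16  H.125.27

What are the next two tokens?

Letter: L, K, J, I, H → G → F (letters move back 1 place in the alphabet).
Second component: perfect cubes: 1³, 2³, 3³, …, so 1, 8, 27, 64, 125 → 216 → 343.
Third component goes 6, 5, 11, 16, 27 → 43 → 70 (each term is the sum of the two before it).
Putting the parts together: G.216.43 and then F.343.70.

G.216.43, F.343.70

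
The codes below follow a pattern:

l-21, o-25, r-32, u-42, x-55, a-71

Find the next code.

Letter: l, o, r, u, x, a → d (letters move forward 3 places in the alphabet, wrapping Z→A).
Second component: 21, 25, 32, 42, 55, 71 → 90 (differences are 4, 7, 10, … (increasing by 3 each time)).
So the next code is d-90.

d-90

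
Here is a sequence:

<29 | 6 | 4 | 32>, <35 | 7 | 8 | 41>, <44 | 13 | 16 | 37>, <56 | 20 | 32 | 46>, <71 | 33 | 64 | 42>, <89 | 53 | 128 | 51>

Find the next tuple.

First entry — differences are 6, 9, 12, … (increasing by 3 each time): 29, 35, 44, 56, 71, 89 → 110.
Second entry: each term is the sum of the two before it, so 6, 7, 13, 20, 33, 53 → 86.
Third entry: ×2 each step, so 4, 8, 16, 32, 64, 128 → 256.
Fourth entry: alternating steps +9, −4, +9, −4, …; 32, 41, 37, 46, 42, 51 → 47.
Putting it together: <110 | 86 | 256 | 47>.

<110 | 86 | 256 | 47>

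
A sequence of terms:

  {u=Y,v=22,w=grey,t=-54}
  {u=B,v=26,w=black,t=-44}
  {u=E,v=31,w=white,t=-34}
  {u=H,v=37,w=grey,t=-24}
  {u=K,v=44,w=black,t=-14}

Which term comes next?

{u=N,v=52,w=white,t=-4}

U: Y, B, E, H, K → N (letters move forward 3 places in the alphabet, wrapping Z→A).
V: differences are 4, 5, 6, … (increasing by 1 each time), so 22, 26, 31, 37, 44 → 52.
W: repeats grey → black → white, so grey, black, white, grey, black → white.
T: +10 each step, so -54, -44, -34, -24, -14 → -4.
Combining the parts gives {u=N,v=52,w=white,t=-4}.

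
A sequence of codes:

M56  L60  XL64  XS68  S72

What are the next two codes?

M76, L80

Size: M, L, XL, XS, S → M → L (runs through clothing sizes XS→XL).
Second component — +4 each step: 56, 60, 64, 68, 72 → 76 → 80.
So the next two codes are M76 and L80.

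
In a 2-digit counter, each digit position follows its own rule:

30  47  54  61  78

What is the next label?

85

First digit: +1 each step, mod 10; 3, 4, 5, 6, 7 → 8.
Second digit goes 0, 7, 4, 1, 8 → 5 (−3 each step, mod 10).
Putting it together: 85.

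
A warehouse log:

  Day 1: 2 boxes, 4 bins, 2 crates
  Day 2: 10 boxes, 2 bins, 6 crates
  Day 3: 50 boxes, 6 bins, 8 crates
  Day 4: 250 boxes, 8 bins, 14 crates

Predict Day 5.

Boxes: 2, 10, 50, 250 → 1250 (×5 each step).
Bins goes 4, 2, 6, 8 → 14 (each term is the sum of the two before it).
For the crates, each term is the sum of the two before it: 2, 6, 8, 14 → 22.
Putting it together: 1250 boxes, 14 bins, 22 crates.

1250 boxes, 14 bins, 22 crates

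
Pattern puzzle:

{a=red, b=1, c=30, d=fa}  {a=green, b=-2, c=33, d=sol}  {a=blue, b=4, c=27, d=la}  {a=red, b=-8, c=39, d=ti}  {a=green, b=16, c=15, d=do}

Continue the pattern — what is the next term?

{a=blue, b=-32, c=63, d=re}

For the a, repeats red → green → blue: red, green, blue, red, green → blue.
B — ×(-2) each step: 1, -2, 4, -8, 16 → -32.
C: 30, 33, 27, 39, 15 → 63 (together with the b always sums to 31).
D: fa, sol, la, ti, do → re (runs through the solfège scale do→ti).
So the next term is {a=blue, b=-32, c=63, d=re}.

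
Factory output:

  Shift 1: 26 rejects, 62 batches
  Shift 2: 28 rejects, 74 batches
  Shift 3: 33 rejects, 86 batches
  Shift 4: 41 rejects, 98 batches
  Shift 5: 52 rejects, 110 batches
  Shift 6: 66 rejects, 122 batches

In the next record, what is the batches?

Rejects: differences are 2, 5, 8, … (increasing by 3 each time), so 26, 28, 33, 41, 52, 66 → 83.
Batches: 62, 74, 86, 98, 110, 122 → 134 (+12 each step).

134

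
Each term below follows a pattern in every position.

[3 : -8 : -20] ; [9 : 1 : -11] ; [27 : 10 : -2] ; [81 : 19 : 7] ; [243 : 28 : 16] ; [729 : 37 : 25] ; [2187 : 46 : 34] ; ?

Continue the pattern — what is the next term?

[6561 : 55 : 43]

First part — ×3 each step: 3, 9, 27, 81, 243, 729, 2187 → 6561.
For the second part, +9 each step: -8, 1, 10, 19, 28, 37, 46 → 55.
Third part goes -20, -11, -2, 7, 16, 25, 34 → 43 (always 12 less than the second part).
So the next term is [6561 : 55 : 43].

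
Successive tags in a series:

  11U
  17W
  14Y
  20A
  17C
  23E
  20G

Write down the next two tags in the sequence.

26I, 23K

First component: alternating steps +6, −3, +6, −3, …, so 11, 17, 14, 20, 17, 23, 20 → 26 → 23.
Letter goes U, W, Y, A, C, E, G → I → K (letters move forward 2 places in the alphabet, wrapping Z→A).
So the next two tags are 26I and 23K.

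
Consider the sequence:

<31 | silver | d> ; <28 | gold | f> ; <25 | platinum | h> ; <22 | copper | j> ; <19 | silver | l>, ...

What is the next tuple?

First coordinate: −3 each step, so 31, 28, 25, 22, 19 → 16.
Metal: silver, gold, platinum, copper, silver → gold (repeats silver → gold → platinum → copper).
Letter: letters move forward 2 places in the alphabet, so d, f, h, j, l → n.
So the next tuple is <16 | gold | n>.

<16 | gold | n>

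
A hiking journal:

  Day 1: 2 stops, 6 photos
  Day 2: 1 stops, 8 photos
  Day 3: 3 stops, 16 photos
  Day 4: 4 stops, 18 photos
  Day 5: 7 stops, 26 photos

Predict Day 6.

11 stops, 28 photos

For the stops, each term is the sum of the two before it: 2, 1, 3, 4, 7 → 11.
Photos: alternating steps +2, +8, +2, +8, …, so 6, 8, 16, 18, 26 → 28.
So the next line is 11 stops, 28 photos.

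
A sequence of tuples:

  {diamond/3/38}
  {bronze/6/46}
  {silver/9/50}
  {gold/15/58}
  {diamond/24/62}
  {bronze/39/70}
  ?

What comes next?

Rank: repeats diamond → bronze → silver → gold; diamond, bronze, silver, gold, diamond, bronze → silver.
Second part: each term is the sum of the two before it; 3, 6, 9, 15, 24, 39 → 63.
Third part: alternating steps +8, +4, +8, +4, …; 38, 46, 50, 58, 62, 70 → 74.
Putting it together: {silver/63/74}.

{silver/63/74}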